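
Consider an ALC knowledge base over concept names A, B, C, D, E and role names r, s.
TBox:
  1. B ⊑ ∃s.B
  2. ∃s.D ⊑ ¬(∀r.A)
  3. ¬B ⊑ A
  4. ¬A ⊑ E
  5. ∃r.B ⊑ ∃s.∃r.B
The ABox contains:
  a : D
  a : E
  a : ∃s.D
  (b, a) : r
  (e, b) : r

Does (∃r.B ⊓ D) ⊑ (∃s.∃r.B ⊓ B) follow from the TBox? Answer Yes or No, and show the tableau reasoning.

No

1. (∃r.B ⊓ D) ⊑ (∃s.∃r.B ⊓ B)  ⇔  ((∃r.B ⊓ D) ⊓ (∀s.∀r.¬B ⊔ ¬B)) unsat w.r.t. T
   apply at x₀: ∃r.B⊑∃s.∃r.B
   open: L(x₀) ⊇ {A, D, ¬B, ∀s.¬D, ∃r.B, …} (+ ∃-successors)
2. Hence (∃r.B ⊓ D) ⊑ (∃s.∃r.B ⊓ B): not entailed.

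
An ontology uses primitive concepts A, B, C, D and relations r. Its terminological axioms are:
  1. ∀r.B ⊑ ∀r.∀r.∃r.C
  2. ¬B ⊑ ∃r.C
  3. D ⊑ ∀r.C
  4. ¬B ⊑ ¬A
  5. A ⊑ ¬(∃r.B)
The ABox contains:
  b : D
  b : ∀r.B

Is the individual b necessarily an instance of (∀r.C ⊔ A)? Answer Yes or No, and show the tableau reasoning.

Yes

1. b : (∀r.C ⊔ A)?  L(b) = {D, ∀r.B} ∪ {(∃r.¬C ⊓ ¬A)}
   clash {C, ¬C} at an ∃-successor — b ∈ (∀r.C ⊔ A)
2. Hence b : (∀r.C ⊔ A): entailed.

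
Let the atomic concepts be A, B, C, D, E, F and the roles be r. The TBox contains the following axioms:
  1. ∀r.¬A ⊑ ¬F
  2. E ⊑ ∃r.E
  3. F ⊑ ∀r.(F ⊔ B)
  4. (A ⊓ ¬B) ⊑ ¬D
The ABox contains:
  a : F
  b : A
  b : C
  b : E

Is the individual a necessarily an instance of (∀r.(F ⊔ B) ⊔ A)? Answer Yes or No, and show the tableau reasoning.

Yes

1. a : (∀r.(F ⊔ B) ⊔ A)?  L(a) = {F} ∪ {(∃r.(¬F ⊓ ¬B) ⊓ ¬A)}
   clash {F, ¬F} at a — a ∈ (∀r.(F ⊔ B) ⊔ A)
2. Hence a : (∀r.(F ⊔ B) ⊔ A): entailed.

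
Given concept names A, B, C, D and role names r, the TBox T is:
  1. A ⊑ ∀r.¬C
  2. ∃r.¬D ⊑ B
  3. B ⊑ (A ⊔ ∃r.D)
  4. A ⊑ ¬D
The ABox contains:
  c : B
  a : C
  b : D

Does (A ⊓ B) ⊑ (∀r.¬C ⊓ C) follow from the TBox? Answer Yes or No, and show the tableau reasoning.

No

1. (A ⊓ B) ⊑ (∀r.¬C ⊓ C)  ⇔  ((A ⊓ B) ⊓ (∃r.C ⊔ ¬C)) unsat w.r.t. T
   apply at x₀: A⊑∀r.¬C; B⊑(A ⊔ ∃r.D); A⊑¬D
   open: L(x₀) ⊇ {A, B, ¬C, ¬D, ∀r.¬C}
2. Hence (A ⊓ B) ⊑ (∀r.¬C ⊓ C): not entailed.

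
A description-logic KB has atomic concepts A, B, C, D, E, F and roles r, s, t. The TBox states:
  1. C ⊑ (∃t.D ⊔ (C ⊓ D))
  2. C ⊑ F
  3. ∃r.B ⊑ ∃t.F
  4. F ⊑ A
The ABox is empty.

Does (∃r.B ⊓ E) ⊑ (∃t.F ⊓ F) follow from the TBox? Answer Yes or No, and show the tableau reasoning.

No

1. (∃r.B ⊓ E) ⊑ (∃t.F ⊓ F)  ⇔  ((∃r.B ⊓ E) ⊓ (∀t.¬F ⊔ ¬F)) unsat w.r.t. T
   apply at x₀: ∃r.B⊑∃t.F
   open: L(x₀) ⊇ {E, ¬C, ¬F, ∃r.B, ∃t.F} (+ ∃-successors)
2. Hence (∃r.B ⊓ E) ⊑ (∃t.F ⊓ F): not entailed.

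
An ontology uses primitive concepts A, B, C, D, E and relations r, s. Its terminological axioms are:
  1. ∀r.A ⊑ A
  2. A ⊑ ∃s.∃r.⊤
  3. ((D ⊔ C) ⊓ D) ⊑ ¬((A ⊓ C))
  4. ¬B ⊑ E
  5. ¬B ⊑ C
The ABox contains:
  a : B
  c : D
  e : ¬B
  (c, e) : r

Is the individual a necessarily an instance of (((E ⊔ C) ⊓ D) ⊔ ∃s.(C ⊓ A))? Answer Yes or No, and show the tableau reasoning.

1. a : (((E ⊔ C) ⊓ D) ⊔ ∃s.(C ⊓ A))?  L(a) = {B} ∪ {(((¬E ⊓ ¬C) ⊔ ¬D) ⊓ ∀s.(¬C ⊔ ¬A))}
   open: L(a) ⊇ {B, ¬A, ¬C, ¬D, ¬E, …} (+ ∃-successors) — a ∉ (((E ⊔ C) ⊓ D) ⊔ ∃s.(C ⊓ A)) possible
2. Hence a : (((E ⊔ C) ⊓ D) ⊔ ∃s.(C ⊓ A)): not entailed.

No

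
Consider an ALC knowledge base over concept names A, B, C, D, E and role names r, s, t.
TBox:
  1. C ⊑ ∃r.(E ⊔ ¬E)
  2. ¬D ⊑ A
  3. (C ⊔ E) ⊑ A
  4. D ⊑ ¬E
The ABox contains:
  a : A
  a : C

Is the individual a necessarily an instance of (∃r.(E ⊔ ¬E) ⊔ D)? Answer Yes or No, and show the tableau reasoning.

1. a : (∃r.(E ⊔ ¬E) ⊔ D)?  L(a) = {A, C} ∪ {(∀r.(¬E ⊓ E) ⊓ ¬D)}
   clash {E, ¬E} at an ∃-successor — a ∈ (∃r.(E ⊔ ¬E) ⊔ D)
2. Hence a : (∃r.(E ⊔ ¬E) ⊔ D): entailed.

Yes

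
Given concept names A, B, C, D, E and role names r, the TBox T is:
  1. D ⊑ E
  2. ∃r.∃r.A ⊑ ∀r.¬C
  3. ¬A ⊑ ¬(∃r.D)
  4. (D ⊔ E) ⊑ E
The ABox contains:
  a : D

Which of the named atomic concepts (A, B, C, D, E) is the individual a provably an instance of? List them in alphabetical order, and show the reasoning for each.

1. a : A?  L(a) = {D} ∪ {¬A}
   apply at a: D⊑E; ¬A⊑¬(∃r.D)
   open: L(a) ⊇ {D, E, ¬A, ∀r.¬D, ∀r.∀r.¬A} — a ∉ A possible
2. a : B?  L(a) = {D} ∪ {¬B}
   apply at a: D⊑E
   open: L(a) ⊇ {A, D, E, ¬B, ∀r.∀r.¬A} — a ∉ B possible
3. a : C?  L(a) = {D} ∪ {¬C}
   apply at a: D⊑E
   open: L(a) ⊇ {A, D, E, ¬C, ∀r.∀r.¬A} — a ∉ C possible
4. a : D?  L(a) = {D} ∪ {¬D}
   clash {D, ¬D} at a — a ∈ D
5. a : E?  L(a) = {D} ∪ {¬E}
   clash {E, ¬E} at a — a ∈ E
6. Entailed for a: {D, E}

{D, E}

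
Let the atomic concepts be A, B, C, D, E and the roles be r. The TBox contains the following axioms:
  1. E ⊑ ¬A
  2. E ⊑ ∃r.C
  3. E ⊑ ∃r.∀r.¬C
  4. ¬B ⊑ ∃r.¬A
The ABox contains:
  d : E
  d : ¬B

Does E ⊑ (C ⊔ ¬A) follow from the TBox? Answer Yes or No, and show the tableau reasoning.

Yes

1. E ⊑ (C ⊔ ¬A)  ⇔  (E ⊓ (¬C ⊓ A)) unsat w.r.t. T
   all branches close; clash {A, ¬A} at x₀
2. Hence E ⊑ (C ⊔ ¬A): entailed.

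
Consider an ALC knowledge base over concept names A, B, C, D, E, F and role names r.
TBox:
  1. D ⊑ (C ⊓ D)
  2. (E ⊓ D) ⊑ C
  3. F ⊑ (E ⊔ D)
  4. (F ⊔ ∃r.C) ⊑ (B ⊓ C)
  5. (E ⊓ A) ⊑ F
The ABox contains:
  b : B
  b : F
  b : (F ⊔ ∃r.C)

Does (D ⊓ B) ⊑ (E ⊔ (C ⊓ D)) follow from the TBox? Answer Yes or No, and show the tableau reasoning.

1. (D ⊓ B) ⊑ (E ⊔ (C ⊓ D))  ⇔  ((D ⊓ B) ⊓ (¬E ⊓ (¬C ⊔ ¬D))) unsat w.r.t. T
   all branches close; clash {D, ¬D} at x₀
2. Hence (D ⊓ B) ⊑ (E ⊔ (C ⊓ D)): entailed.

Yes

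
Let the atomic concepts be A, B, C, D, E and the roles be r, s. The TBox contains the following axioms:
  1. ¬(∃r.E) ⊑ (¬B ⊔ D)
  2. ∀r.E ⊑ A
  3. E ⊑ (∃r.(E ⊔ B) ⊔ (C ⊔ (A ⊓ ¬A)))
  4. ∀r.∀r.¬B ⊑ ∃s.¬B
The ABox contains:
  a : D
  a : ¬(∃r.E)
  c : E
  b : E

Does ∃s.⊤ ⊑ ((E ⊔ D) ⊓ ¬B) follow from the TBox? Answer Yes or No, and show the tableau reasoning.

No

1. ∃s.⊤ ⊑ ((E ⊔ D) ⊓ ¬B)  ⇔  (∃s.⊤ ⊓ ((¬E ⊓ ¬D) ⊔ B)) unsat w.r.t. T
   open: L(x₀) ⊇ {¬D, ¬E, ∃r.E, ∃r.¬E, ∃r.∃r.B, …} (+ ∃-successors)
2. Hence ∃s.⊤ ⊑ ((E ⊔ D) ⊓ ¬B): not entailed.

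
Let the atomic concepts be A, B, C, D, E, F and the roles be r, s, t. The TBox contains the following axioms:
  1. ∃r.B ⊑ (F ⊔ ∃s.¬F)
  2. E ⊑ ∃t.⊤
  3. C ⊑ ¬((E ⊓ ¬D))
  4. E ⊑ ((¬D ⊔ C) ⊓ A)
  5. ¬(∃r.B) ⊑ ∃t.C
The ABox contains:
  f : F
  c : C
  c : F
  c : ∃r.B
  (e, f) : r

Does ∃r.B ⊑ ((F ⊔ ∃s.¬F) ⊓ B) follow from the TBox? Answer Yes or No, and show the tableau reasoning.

1. ∃r.B ⊑ ((F ⊔ ∃s.¬F) ⊓ B)  ⇔  (∃r.B ⊓ ((¬F ⊓ ∀s.F) ⊔ ¬B)) unsat w.r.t. T
   apply at x₀: ∃r.B⊑(F ⊔ ∃s.¬F)
   open: L(x₀) ⊇ {F, ¬B, ¬C, ¬E, ∃r.B} (+ ∃-successors)
2. Hence ∃r.B ⊑ ((F ⊔ ∃s.¬F) ⊓ B): not entailed.

No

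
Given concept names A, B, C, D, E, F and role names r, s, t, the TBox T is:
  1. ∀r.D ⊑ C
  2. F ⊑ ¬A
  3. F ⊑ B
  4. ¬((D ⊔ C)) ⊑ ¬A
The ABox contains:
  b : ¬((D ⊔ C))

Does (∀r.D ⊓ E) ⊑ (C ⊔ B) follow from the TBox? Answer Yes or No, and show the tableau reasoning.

1. (∀r.D ⊓ E) ⊑ (C ⊔ B)  ⇔  ((∀r.D ⊓ E) ⊓ (¬C ⊓ ¬B)) unsat w.r.t. T
   all branches close; clash {B, ¬B} at x₀
2. Hence (∀r.D ⊓ E) ⊑ (C ⊔ B): entailed.

Yes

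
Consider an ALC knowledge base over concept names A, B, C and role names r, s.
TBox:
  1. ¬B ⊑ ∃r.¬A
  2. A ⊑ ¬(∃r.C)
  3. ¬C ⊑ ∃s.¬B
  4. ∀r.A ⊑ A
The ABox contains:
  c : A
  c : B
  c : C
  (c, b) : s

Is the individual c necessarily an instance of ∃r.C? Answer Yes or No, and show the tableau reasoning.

No

1. c : ∃r.C?  L(c) = {A, B, C} ∪ {∀r.¬C}
   open: L(c) ⊇ {A, B, C, ∀r.¬C} — c ∉ ∃r.C possible
2. Hence c : ∃r.C: not entailed.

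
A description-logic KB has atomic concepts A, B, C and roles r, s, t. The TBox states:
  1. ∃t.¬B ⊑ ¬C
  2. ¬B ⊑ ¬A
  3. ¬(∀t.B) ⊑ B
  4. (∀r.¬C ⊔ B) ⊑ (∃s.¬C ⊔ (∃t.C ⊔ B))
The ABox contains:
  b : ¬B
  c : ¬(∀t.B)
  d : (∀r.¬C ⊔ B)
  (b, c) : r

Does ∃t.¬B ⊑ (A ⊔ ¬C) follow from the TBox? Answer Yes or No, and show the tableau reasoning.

Yes

1. ∃t.¬B ⊑ (A ⊔ ¬C)  ⇔  (∃t.¬B ⊓ (¬A ⊓ C)) unsat w.r.t. T
   all branches close; clash {C, ¬C} at x₀
2. Hence ∃t.¬B ⊑ (A ⊔ ¬C): entailed.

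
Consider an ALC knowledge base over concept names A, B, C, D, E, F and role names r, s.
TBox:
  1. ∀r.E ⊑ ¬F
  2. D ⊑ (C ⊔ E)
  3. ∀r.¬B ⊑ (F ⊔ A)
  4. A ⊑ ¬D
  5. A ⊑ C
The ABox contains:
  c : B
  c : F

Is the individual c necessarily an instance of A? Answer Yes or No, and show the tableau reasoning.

No

1. c : A?  L(c) = {B, F} ∪ {¬A}
   open: L(c) ⊇ {B, F, ¬A, ¬D, ∃r.B, …} (+ ∃-successors) — c ∉ A possible
2. Hence c : A: not entailed.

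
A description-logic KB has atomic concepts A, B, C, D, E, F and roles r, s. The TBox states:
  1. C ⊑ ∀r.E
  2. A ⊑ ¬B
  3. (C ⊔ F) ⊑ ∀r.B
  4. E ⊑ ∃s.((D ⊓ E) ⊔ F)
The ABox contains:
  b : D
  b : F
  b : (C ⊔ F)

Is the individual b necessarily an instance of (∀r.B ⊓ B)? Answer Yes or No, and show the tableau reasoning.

1. b : (∀r.B ⊓ B)?  L(b) = {D, F, (C ⊔ F)} ∪ {(∃r.¬B ⊔ ¬B)}
   apply at b: (C ⊔ F)⊑∀r.B
   open: L(b) ⊇ {D, F, ¬A, ¬B, ¬C, …} — b ∉ (∀r.B ⊓ B) possible
2. Hence b : (∀r.B ⊓ B): not entailed.

No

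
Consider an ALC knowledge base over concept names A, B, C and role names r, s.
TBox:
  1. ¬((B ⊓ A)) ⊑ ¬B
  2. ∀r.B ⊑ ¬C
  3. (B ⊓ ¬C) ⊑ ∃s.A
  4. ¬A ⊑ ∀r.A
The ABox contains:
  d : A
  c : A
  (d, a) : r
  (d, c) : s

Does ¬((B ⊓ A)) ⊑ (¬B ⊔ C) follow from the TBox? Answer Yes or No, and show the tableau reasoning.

1. ¬((B ⊓ A)) ⊑ (¬B ⊔ C)  ⇔  ((¬B ⊔ ¬A) ⊓ (B ⊓ ¬C)) unsat w.r.t. T
   all branches close; clash {B, ¬B} at x₀
2. Hence ¬((B ⊓ A)) ⊑ (¬B ⊔ C): entailed.

Yes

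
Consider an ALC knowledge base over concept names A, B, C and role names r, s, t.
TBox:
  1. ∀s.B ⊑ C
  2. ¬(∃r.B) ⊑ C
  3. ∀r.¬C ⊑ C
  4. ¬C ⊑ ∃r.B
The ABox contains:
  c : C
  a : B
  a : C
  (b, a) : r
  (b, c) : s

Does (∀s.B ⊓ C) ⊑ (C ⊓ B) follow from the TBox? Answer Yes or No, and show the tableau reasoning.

1. (∀s.B ⊓ C) ⊑ (C ⊓ B)  ⇔  ((∀s.B ⊓ C) ⊓ (¬C ⊔ ¬B)) unsat w.r.t. T
   open: L(x₀) ⊇ {C, ¬B, ∀s.B}
2. Hence (∀s.B ⊓ C) ⊑ (C ⊓ B): not entailed.

No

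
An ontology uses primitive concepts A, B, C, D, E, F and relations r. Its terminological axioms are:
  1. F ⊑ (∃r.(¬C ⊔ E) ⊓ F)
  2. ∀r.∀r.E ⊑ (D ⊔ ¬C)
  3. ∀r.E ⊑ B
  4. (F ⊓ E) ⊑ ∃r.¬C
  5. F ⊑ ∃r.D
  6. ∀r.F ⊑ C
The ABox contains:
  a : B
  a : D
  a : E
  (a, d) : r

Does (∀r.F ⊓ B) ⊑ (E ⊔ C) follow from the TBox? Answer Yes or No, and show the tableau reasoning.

1. (∀r.F ⊓ B) ⊑ (E ⊔ C)  ⇔  ((∀r.F ⊓ B) ⊓ (¬E ⊓ ¬C)) unsat w.r.t. T
   all branches close; clash {C, ¬C} at x₀
2. Hence (∀r.F ⊓ B) ⊑ (E ⊔ C): entailed.

Yes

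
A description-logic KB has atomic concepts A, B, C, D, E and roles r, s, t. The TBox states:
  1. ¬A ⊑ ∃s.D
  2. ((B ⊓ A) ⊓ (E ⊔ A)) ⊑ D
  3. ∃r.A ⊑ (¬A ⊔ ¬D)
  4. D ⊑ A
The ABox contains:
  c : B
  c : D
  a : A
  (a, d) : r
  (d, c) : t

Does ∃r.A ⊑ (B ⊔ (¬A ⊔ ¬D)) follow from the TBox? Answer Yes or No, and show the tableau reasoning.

Yes

1. ∃r.A ⊑ (B ⊔ (¬A ⊔ ¬D))  ⇔  (∃r.A ⊓ (¬B ⊓ (A ⊓ D))) unsat w.r.t. T
   all branches close; clash {D, ¬D} at x₀
2. Hence ∃r.A ⊑ (B ⊔ (¬A ⊔ ¬D)): entailed.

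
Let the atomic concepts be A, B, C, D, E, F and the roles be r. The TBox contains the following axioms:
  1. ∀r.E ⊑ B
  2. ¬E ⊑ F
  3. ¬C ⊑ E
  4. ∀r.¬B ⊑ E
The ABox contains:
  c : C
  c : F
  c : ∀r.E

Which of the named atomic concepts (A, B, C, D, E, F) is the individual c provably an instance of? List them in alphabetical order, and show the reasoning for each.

1. c : A?  L(c) = {C, F, ∀r.E} ∪ {¬A}
   apply at c: ∀r.E⊑B
   open: L(c) ⊇ {B, C, F, ¬A, ∀r.E, …} (+ ∃-successors) — c ∉ A possible
2. c : B?  L(c) = {C, F, ∀r.E} ∪ {¬B}
   clash {B, ¬B} at c — c ∈ B
3. c : C?  L(c) = {C, F, ∀r.E} ∪ {¬C}
   clash {C, ¬C} at c — c ∈ C
4. c : D?  L(c) = {C, F, ∀r.E} ∪ {¬D}
   apply at c: ∀r.E⊑B
   open: L(c) ⊇ {B, C, F, ¬D, ∀r.E, …} (+ ∃-successors) — c ∉ D possible
5. c : E?  L(c) = {C, F, ∀r.E} ∪ {¬E}
   apply at c: ∀r.E⊑B
   open: L(c) ⊇ {B, C, F, ¬E, ∀r.E, …} (+ ∃-successors) — c ∉ E possible
6. c : F?  L(c) = {C, F, ∀r.E} ∪ {¬F}
   clash {F, ¬F} at c — c ∈ F
7. Entailed for c: {B, C, F}

{B, C, F}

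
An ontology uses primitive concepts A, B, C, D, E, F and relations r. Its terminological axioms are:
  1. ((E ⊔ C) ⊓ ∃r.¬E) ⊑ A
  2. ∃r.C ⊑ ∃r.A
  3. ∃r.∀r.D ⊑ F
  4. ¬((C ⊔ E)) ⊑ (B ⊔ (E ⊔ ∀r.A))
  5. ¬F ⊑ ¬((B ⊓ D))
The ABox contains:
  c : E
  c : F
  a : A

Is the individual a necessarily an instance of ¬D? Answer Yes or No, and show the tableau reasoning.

No

1. a : ¬D?  L(a) = {A} ∪ {D}
   open: L(a) ⊇ {A, C, D, F, ∀r.¬C} — a ∉ ¬D possible
2. Hence a : ¬D: not entailed.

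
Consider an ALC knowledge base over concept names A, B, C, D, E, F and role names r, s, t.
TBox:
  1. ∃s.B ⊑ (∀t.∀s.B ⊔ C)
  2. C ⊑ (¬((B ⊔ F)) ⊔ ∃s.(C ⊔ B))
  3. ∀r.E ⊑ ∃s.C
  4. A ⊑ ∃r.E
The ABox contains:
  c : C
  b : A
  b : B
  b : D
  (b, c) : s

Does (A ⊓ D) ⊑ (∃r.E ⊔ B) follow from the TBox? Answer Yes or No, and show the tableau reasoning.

1. (A ⊓ D) ⊑ (∃r.E ⊔ B)  ⇔  ((A ⊓ D) ⊓ (∀r.¬E ⊓ ¬B)) unsat w.r.t. T
   all branches close; clash {E, ¬E} at an ∃-successor
2. Hence (A ⊓ D) ⊑ (∃r.E ⊔ B): entailed.

Yes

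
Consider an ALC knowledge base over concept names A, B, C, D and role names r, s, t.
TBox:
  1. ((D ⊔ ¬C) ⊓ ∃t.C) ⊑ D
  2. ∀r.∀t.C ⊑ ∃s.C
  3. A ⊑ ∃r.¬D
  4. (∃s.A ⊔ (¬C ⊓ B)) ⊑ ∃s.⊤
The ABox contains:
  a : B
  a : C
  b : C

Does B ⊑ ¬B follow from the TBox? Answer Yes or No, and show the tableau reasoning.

No

1. B ⊑ ¬B  ⇔  (B ⊓ B) unsat w.r.t. T
   open: L(x₀) ⊇ {B, C, ¬A, ¬D, ∀s.¬A, …} (+ ∃-successors)
2. Hence B ⊑ ¬B: not entailed.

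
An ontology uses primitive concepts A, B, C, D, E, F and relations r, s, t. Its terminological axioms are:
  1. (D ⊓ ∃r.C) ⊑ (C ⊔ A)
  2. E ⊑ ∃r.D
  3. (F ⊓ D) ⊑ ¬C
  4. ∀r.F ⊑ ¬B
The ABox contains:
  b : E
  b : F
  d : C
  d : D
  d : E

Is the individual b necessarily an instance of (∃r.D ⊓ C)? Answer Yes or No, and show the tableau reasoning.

1. b : (∃r.D ⊓ C)?  L(b) = {E, F} ∪ {(∀r.¬D ⊔ ¬C)}
   apply at b: E⊑∃r.D
   open: L(b) ⊇ {E, F, ¬C, ¬D, ∃r.D, …} (+ ∃-successors) — b ∉ (∃r.D ⊓ C) possible
2. Hence b : (∃r.D ⊓ C): not entailed.

No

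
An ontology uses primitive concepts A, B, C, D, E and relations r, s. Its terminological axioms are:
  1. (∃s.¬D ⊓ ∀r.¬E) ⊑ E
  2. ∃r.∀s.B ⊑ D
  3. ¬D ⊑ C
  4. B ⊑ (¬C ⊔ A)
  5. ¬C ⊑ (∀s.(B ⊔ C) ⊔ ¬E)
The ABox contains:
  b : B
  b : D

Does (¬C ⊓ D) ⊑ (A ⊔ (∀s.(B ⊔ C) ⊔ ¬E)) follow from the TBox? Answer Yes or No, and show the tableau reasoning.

1. (¬C ⊓ D) ⊑ (A ⊔ (∀s.(B ⊔ C) ⊔ ¬E))  ⇔  ((¬C ⊓ D) ⊓ (¬A ⊓ (∃s.(¬B ⊓ ¬C) ⊓ E))) unsat w.r.t. T
   all branches close; clash {E, ¬E} at x₀
2. Hence (¬C ⊓ D) ⊑ (A ⊔ (∀s.(B ⊔ C) ⊔ ¬E)): entailed.

Yes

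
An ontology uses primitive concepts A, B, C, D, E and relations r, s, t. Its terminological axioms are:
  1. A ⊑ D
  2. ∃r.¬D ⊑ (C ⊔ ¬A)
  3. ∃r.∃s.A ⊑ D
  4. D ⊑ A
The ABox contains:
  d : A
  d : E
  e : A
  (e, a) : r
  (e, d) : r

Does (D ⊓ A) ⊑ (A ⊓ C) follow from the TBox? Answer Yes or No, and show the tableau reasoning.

No

1. (D ⊓ A) ⊑ (A ⊓ C)  ⇔  ((D ⊓ A) ⊓ (¬A ⊔ ¬C)) unsat w.r.t. T
   open: L(x₀) ⊇ {A, D, ¬C, ∀r.D}
2. Hence (D ⊓ A) ⊑ (A ⊓ C): not entailed.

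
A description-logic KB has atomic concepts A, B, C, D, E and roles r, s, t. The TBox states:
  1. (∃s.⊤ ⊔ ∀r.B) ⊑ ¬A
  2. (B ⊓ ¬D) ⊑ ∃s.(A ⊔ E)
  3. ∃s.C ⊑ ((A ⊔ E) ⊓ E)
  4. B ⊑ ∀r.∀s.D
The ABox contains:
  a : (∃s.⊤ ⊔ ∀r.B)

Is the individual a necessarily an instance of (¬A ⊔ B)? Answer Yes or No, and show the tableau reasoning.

Yes

1. a : (¬A ⊔ B)?  L(a) = {(∃s.⊤ ⊔ ∀r.B)} ∪ {(A ⊓ ¬B)}
   clash {A, ¬A} at a — a ∈ (¬A ⊔ B)
2. Hence a : (¬A ⊔ B): entailed.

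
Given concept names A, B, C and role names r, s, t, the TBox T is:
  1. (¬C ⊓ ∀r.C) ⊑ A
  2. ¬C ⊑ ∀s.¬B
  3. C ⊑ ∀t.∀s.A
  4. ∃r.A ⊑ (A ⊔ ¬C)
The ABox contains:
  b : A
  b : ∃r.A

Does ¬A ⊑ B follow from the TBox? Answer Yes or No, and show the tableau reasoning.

1. ¬A ⊑ B  ⇔  (¬A ⊓ ¬B) unsat w.r.t. T
   open: L(x₀) ⊇ {C, ¬A, ¬B, ∀r.¬A, ∀t.∀s.A}
2. Hence ¬A ⊑ B: not entailed.

No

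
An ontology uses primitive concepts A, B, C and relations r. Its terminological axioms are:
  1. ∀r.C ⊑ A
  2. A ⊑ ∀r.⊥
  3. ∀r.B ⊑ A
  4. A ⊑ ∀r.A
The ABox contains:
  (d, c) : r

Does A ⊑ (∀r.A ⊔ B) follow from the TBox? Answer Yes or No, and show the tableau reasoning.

Yes

1. A ⊑ (∀r.A ⊔ B)  ⇔  (A ⊓ (∃r.¬A ⊓ ¬B)) unsat w.r.t. T
   all branches close; clash ⊥ at an ∃-successor
2. Hence A ⊑ (∀r.A ⊔ B): entailed.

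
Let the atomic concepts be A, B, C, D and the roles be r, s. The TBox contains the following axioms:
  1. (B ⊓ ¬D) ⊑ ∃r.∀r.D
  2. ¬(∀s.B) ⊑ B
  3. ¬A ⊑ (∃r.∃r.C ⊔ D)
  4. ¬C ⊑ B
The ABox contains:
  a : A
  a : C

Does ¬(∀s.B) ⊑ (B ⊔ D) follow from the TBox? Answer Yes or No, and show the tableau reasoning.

Yes

1. ¬(∀s.B) ⊑ (B ⊔ D)  ⇔  (∃s.¬B ⊓ (¬B ⊓ ¬D)) unsat w.r.t. T
   all branches close; clash {B, ¬B} at x₀
2. Hence ¬(∀s.B) ⊑ (B ⊔ D): entailed.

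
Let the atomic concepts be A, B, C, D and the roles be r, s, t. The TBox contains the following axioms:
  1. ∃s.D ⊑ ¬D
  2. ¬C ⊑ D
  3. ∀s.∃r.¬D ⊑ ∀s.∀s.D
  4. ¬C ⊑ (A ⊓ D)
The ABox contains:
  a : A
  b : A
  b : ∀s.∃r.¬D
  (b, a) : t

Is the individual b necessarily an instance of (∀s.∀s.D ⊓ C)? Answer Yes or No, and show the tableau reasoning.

No

1. b : (∀s.∀s.D ⊓ C)?  L(b) = {A, ∀s.∃r.¬D} ∪ {(∃s.∃s.¬D ⊔ ¬C)}
   apply at b: ∀s.∃r.¬D⊑∀s.∀s.D
   open: L(b) ⊇ {A, D, ¬C, ∀s.¬D, ∀s.∀s.D, …} — b ∉ (∀s.∀s.D ⊓ C) possible
2. Hence b : (∀s.∀s.D ⊓ C): not entailed.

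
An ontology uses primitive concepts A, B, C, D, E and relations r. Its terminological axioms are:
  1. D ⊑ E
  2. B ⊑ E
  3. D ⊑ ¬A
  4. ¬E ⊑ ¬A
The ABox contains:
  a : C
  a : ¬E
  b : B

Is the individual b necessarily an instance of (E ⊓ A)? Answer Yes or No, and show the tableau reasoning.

No

1. b : (E ⊓ A)?  L(b) = {B} ∪ {(¬E ⊔ ¬A)}
   apply at b: B⊑E
   open: L(b) ⊇ {B, E, ¬A, ¬D} — b ∉ (E ⊓ A) possible
2. Hence b : (E ⊓ A): not entailed.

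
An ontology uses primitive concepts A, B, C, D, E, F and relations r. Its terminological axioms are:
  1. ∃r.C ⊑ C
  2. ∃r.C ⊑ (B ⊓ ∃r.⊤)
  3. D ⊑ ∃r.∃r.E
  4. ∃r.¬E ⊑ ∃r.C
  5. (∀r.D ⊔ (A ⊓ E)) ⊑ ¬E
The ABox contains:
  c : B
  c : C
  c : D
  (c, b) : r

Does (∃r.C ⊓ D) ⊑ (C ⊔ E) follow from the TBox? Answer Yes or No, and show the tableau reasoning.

Yes

1. (∃r.C ⊓ D) ⊑ (C ⊔ E)  ⇔  ((∃r.C ⊓ D) ⊓ (¬C ⊓ ¬E)) unsat w.r.t. T
   all branches close; clash {C, ¬C} at x₀
2. Hence (∃r.C ⊓ D) ⊑ (C ⊔ E): entailed.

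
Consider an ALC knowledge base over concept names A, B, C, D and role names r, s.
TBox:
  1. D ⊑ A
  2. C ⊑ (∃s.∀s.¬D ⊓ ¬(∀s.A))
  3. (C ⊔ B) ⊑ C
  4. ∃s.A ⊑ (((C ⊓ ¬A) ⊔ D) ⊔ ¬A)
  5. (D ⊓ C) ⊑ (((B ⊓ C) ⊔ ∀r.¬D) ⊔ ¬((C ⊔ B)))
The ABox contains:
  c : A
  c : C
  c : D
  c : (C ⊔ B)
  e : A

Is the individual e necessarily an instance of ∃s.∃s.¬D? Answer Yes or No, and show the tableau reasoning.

No

1. e : ∃s.∃s.¬D?  L(e) = {A} ∪ {∀s.∀s.D}
   open: L(e) ⊇ {A, ¬B, ¬C, ∀s.¬A, ∀s.∀s.D} — e ∉ ∃s.∃s.¬D possible
2. Hence e : ∃s.∃s.¬D: not entailed.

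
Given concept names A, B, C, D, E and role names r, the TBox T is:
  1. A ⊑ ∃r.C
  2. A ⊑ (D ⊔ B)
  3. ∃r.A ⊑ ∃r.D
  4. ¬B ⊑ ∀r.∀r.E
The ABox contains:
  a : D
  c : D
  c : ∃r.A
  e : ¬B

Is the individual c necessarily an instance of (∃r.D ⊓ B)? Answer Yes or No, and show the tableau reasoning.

No

1. c : (∃r.D ⊓ B)?  L(c) = {D, ∃r.A} ∪ {(∀r.¬D ⊔ ¬B)}
   apply at c: ∃r.A⊑∃r.D
   open: L(c) ⊇ {D, ¬A, ¬B, ∀r.∀r.E, ∃r.A, …} (+ ∃-successors) — c ∉ (∃r.D ⊓ B) possible
2. Hence c : (∃r.D ⊓ B): not entailed.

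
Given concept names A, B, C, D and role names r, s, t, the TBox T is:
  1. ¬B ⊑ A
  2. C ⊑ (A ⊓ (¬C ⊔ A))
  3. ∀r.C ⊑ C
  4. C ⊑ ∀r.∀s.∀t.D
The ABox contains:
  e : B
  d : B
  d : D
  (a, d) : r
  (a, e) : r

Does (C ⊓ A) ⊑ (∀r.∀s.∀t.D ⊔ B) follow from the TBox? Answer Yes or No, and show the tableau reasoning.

Yes

1. (C ⊓ A) ⊑ (∀r.∀s.∀t.D ⊔ B)  ⇔  ((C ⊓ A) ⊓ (∃r.∃s.∃t.¬D ⊓ ¬B)) unsat w.r.t. T
   all branches close; clash {D, ¬D} at an ∃-successor
2. Hence (C ⊓ A) ⊑ (∀r.∀s.∀t.D ⊔ B): entailed.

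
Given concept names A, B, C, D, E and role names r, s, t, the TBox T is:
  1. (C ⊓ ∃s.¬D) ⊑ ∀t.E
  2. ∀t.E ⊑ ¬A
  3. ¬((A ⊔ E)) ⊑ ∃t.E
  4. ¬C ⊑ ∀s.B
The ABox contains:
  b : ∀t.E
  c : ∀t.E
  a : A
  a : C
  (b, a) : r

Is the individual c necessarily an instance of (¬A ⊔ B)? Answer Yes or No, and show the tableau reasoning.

Yes

1. c : (¬A ⊔ B)?  L(c) = {∀t.E} ∪ {(A ⊓ ¬B)}
   clash {A, ¬A} at c — c ∈ (¬A ⊔ B)
2. Hence c : (¬A ⊔ B): entailed.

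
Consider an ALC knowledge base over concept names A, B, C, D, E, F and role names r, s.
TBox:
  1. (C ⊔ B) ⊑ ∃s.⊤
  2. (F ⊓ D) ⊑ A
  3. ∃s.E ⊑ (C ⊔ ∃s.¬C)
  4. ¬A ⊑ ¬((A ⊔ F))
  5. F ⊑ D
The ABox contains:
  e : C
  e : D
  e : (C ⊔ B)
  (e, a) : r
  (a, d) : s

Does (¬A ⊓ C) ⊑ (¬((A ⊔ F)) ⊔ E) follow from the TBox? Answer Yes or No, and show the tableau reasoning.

Yes

1. (¬A ⊓ C) ⊑ (¬((A ⊔ F)) ⊔ E)  ⇔  ((¬A ⊓ C) ⊓ ((A ⊔ F) ⊓ ¬E)) unsat w.r.t. T
   all branches close; clash {A, ¬A} at x₀
2. Hence (¬A ⊓ C) ⊑ (¬((A ⊔ F)) ⊔ E): entailed.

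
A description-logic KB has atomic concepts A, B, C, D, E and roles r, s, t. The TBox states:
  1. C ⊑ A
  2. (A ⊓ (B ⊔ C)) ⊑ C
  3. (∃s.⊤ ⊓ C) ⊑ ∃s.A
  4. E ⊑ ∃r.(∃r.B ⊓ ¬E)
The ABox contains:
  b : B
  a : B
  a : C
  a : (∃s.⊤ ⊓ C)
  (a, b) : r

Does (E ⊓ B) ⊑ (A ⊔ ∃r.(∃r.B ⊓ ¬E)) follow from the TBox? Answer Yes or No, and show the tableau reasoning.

1. (E ⊓ B) ⊑ (A ⊔ ∃r.(∃r.B ⊓ ¬E))  ⇔  ((E ⊓ B) ⊓ (¬A ⊓ ∀r.(∀r.¬B ⊔ E))) unsat w.r.t. T
   all branches close; clash {A, ¬A} at x₀
2. Hence (E ⊓ B) ⊑ (A ⊔ ∃r.(∃r.B ⊓ ¬E)): entailed.

Yes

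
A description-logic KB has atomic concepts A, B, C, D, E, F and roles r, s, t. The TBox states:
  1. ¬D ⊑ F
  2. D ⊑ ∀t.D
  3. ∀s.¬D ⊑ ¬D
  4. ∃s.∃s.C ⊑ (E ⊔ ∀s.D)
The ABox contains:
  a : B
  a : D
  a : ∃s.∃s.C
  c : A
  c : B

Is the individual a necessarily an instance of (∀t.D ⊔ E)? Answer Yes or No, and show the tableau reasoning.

Yes

1. a : (∀t.D ⊔ E)?  L(a) = {B, D, ∃s.∃s.C} ∪ {(∃t.¬D ⊓ ¬E)}
   clash {D, ¬D} at a — a ∈ (∀t.D ⊔ E)
2. Hence a : (∀t.D ⊔ E): entailed.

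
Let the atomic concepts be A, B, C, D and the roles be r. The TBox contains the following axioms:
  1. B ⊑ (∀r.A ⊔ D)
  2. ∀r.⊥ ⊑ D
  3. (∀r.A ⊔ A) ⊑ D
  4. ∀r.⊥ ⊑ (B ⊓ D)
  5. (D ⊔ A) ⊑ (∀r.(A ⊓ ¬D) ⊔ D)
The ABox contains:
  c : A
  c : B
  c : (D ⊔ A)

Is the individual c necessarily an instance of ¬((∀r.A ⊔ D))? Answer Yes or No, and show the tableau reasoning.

1. c : ¬((∀r.A ⊔ D))?  L(c) = {A, B, (D ⊔ A)} ∪ {(∀r.A ⊔ D)}
   apply at c: (D ⊔ A)⊑(∀r.(A ⊓ ¬D) ⊔ D)
   open: L(c) ⊇ {A, B, D, ∀r.A, ∃r.⊤} (+ ∃-successors) — c ∉ ¬((∀r.A ⊔ D)) possible
2. Hence c : ¬((∀r.A ⊔ D)): not entailed.

No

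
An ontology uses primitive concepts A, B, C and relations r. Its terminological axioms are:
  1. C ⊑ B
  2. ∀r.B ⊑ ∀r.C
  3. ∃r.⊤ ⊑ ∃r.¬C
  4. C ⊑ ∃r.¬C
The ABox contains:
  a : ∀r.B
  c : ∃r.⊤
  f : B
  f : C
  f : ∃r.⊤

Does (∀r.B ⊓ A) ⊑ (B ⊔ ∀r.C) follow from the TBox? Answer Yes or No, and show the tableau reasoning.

1. (∀r.B ⊓ A) ⊑ (B ⊔ ∀r.C)  ⇔  ((∀r.B ⊓ A) ⊓ (¬B ⊓ ∃r.¬C)) unsat w.r.t. T
   all branches close; clash {B, ¬B} at x₀
2. Hence (∀r.B ⊓ A) ⊑ (B ⊔ ∀r.C): entailed.

Yes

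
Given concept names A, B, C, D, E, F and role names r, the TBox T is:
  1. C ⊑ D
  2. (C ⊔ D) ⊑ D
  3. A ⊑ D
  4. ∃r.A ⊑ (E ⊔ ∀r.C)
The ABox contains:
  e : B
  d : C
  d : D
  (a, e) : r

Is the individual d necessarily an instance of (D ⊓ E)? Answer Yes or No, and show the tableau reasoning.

No

1. d : (D ⊓ E)?  L(d) = {C, D} ∪ {(¬D ⊔ ¬E)}
   open: L(d) ⊇ {C, D, ¬E, ∀r.¬A} — d ∉ (D ⊓ E) possible
2. Hence d : (D ⊓ E): not entailed.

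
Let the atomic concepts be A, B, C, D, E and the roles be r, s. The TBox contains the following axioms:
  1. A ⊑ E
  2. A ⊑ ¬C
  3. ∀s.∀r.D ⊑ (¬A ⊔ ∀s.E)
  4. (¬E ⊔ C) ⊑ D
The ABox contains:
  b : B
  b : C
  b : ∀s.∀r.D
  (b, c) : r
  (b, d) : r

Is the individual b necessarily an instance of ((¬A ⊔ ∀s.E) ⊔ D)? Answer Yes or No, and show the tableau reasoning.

Yes

1. b : ((¬A ⊔ ∀s.E) ⊔ D)?  L(b) = {B, C, ∀s.∀r.D} ∪ {((A ⊓ ∃s.¬E) ⊓ ¬D)}
   clash {C, ¬C} at b — b ∈ ((¬A ⊔ ∀s.E) ⊔ D)
2. Hence b : ((¬A ⊔ ∀s.E) ⊔ D): entailed.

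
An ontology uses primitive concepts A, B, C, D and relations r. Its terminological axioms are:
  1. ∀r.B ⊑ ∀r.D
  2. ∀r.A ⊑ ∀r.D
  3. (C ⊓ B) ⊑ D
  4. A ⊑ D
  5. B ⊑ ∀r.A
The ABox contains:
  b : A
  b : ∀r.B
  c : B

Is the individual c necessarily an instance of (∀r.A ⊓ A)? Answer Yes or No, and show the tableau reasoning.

No

1. c : (∀r.A ⊓ A)?  L(c) = {B} ∪ {(∃r.¬A ⊔ ¬A)}
   apply at c: B⊑∀r.A
   open: L(c) ⊇ {B, ¬A, ¬C, ∀r.A, ∀r.D} — c ∉ (∀r.A ⊓ A) possible
2. Hence c : (∀r.A ⊓ A): not entailed.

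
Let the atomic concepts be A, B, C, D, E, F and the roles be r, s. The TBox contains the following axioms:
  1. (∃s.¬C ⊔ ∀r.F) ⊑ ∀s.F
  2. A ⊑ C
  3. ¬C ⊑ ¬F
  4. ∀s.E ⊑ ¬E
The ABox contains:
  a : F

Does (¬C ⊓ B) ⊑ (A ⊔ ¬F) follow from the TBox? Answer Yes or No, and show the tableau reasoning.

1. (¬C ⊓ B) ⊑ (A ⊔ ¬F)  ⇔  ((¬C ⊓ B) ⊓ (¬A ⊓ F)) unsat w.r.t. T
   all branches close; clash {F, ¬F} at x₀
2. Hence (¬C ⊓ B) ⊑ (A ⊔ ¬F): entailed.

Yes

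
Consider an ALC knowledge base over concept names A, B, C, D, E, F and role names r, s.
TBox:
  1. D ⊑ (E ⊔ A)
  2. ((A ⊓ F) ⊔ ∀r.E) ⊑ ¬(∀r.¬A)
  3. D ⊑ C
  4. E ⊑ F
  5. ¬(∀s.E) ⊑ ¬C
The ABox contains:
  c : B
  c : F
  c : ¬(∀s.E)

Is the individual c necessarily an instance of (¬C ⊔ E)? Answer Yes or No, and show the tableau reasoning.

Yes

1. c : (¬C ⊔ E)?  L(c) = {B, F, ¬(∀s.E)} ∪ {(C ⊓ ¬E)}
   clash {C, ¬C} at c — c ∈ (¬C ⊔ E)
2. Hence c : (¬C ⊔ E): entailed.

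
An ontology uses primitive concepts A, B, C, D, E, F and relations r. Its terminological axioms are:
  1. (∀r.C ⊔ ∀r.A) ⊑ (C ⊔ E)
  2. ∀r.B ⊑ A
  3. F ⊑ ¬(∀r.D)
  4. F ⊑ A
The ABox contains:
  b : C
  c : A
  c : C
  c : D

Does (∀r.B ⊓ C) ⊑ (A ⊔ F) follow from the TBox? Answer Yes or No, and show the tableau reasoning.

Yes

1. (∀r.B ⊓ C) ⊑ (A ⊔ F)  ⇔  ((∀r.B ⊓ C) ⊓ (¬A ⊓ ¬F)) unsat w.r.t. T
   all branches close; clash {A, ¬A} at x₀
2. Hence (∀r.B ⊓ C) ⊑ (A ⊔ F): entailed.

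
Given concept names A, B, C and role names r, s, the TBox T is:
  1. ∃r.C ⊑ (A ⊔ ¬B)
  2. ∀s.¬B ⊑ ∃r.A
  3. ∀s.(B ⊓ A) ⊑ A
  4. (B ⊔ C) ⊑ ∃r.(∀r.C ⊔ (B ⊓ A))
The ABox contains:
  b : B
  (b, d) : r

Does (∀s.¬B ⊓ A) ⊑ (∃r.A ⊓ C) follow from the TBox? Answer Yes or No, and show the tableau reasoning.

No

1. (∀s.¬B ⊓ A) ⊑ (∃r.A ⊓ C)  ⇔  ((∀s.¬B ⊓ A) ⊓ (∀r.¬A ⊔ ¬C)) unsat w.r.t. T
   apply at x₀: ∀s.¬B⊑∃r.A
   open: L(x₀) ⊇ {A, ¬B, ¬C, ∀r.¬C, ∀s.¬B, …} (+ ∃-successors)
2. Hence (∀s.¬B ⊓ A) ⊑ (∃r.A ⊓ C): not entailed.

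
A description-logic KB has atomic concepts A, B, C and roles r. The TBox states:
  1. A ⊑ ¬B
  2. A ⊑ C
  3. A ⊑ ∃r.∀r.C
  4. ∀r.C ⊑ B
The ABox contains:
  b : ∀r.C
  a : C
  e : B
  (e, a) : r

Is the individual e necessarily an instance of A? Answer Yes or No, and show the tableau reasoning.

No

1. e : A?  L(e) = {B} ∪ {¬A}
   open: L(e) ⊇ {B, ¬A} — e ∉ A possible
2. Hence e : A: not entailed.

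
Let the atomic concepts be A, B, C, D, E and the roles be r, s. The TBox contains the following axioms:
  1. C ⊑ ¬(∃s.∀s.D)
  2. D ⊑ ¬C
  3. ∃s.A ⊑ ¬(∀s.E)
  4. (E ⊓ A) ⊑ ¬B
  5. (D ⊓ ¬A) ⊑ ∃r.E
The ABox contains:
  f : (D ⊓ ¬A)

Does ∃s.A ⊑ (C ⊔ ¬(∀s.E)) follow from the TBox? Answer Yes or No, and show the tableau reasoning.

Yes

1. ∃s.A ⊑ (C ⊔ ¬(∀s.E))  ⇔  (∃s.A ⊓ (¬C ⊓ ∀s.E)) unsat w.r.t. T
   all branches close; clash {E, ¬E} at an ∃-successor
2. Hence ∃s.A ⊑ (C ⊔ ¬(∀s.E)): entailed.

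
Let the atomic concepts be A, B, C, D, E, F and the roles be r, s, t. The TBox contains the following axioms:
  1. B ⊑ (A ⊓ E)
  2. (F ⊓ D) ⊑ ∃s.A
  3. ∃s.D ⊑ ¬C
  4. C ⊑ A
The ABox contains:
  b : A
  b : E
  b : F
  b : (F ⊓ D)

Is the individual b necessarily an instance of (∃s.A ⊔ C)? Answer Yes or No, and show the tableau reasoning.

1. b : (∃s.A ⊔ C)?  L(b) = {A, E, F, (F ⊓ D)} ∪ {(∀s.¬A ⊓ ¬C)}
   clash {A, ¬A} at an ∃-successor — b ∈ (∃s.A ⊔ C)
2. Hence b : (∃s.A ⊔ C): entailed.

Yes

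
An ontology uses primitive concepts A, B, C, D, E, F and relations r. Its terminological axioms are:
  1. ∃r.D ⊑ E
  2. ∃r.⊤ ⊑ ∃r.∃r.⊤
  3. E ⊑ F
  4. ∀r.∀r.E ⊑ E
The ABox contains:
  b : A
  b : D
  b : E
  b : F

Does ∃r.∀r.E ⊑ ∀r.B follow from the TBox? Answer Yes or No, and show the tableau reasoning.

No

1. ∃r.∀r.E ⊑ ∀r.B  ⇔  (∃r.∀r.E ⊓ ∃r.¬B) unsat w.r.t. T
   open: L(x₀) ⊇ {¬E, ∀r.¬D, ∃r.¬B, ∃r.∀r.E, ∃r.∃r.¬E, …} (+ ∃-successors)
2. Hence ∃r.∀r.E ⊑ ∀r.B: not entailed.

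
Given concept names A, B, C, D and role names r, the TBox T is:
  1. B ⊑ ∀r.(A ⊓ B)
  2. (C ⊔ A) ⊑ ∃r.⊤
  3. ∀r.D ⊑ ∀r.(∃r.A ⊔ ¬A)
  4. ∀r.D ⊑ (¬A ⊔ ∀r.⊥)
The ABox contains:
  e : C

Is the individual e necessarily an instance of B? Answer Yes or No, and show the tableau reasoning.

1. e : B?  L(e) = {C} ∪ {¬B}
   open: L(e) ⊇ {C, ¬B, ∃r.¬D, ∃r.⊤} (+ ∃-successors) — e ∉ B possible
2. Hence e : B: not entailed.

No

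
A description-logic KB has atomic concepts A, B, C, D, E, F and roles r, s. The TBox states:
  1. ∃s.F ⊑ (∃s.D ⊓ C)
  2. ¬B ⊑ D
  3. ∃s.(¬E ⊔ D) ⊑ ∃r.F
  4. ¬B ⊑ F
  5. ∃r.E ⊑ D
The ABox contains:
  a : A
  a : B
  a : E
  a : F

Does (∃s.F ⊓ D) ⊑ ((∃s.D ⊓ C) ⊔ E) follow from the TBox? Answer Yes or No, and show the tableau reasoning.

Yes

1. (∃s.F ⊓ D) ⊑ ((∃s.D ⊓ C) ⊔ E)  ⇔  ((∃s.F ⊓ D) ⊓ ((∀s.¬D ⊔ ¬C) ⊓ ¬E)) unsat w.r.t. T
   all branches close; clash {C, ¬C} at x₀
2. Hence (∃s.F ⊓ D) ⊑ ((∃s.D ⊓ C) ⊔ E): entailed.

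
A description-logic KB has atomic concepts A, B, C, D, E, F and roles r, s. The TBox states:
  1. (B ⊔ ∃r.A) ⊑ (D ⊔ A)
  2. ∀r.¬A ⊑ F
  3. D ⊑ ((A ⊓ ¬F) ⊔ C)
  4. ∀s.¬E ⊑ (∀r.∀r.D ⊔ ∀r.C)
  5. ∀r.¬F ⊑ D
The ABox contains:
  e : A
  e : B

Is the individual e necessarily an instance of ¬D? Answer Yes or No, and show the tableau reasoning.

1. e : ¬D?  L(e) = {A, B} ∪ {D}
   apply at e: D⊑((A ⊓ ¬F) ⊔ C)
   open: L(e) ⊇ {A, B, D, ¬F, ∃r.A, …} (+ ∃-successors) — e ∉ ¬D possible
2. Hence e : ¬D: not entailed.

No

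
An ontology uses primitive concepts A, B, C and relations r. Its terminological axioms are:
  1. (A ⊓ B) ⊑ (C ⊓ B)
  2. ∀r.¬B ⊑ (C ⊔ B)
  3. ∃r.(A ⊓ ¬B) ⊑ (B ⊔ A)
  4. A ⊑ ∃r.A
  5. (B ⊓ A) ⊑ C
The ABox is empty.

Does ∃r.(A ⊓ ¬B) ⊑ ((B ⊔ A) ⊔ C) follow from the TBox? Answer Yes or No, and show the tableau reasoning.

1. ∃r.(A ⊓ ¬B) ⊑ ((B ⊔ A) ⊔ C)  ⇔  (∃r.(A ⊓ ¬B) ⊓ ((¬B ⊓ ¬A) ⊓ ¬C)) unsat w.r.t. T
   all branches close; clash {B, ¬B} at x₀
2. Hence ∃r.(A ⊓ ¬B) ⊑ ((B ⊔ A) ⊔ C): entailed.

Yes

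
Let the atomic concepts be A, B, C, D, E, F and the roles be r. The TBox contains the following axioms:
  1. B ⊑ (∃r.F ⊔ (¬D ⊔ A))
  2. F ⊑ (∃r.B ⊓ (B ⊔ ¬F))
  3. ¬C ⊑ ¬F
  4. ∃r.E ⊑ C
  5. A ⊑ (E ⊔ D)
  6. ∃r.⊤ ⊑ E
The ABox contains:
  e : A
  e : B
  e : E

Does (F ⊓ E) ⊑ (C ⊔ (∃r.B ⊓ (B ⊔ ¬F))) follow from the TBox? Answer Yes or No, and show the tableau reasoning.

1. (F ⊓ E) ⊑ (C ⊔ (∃r.B ⊓ (B ⊔ ¬F)))  ⇔  ((F ⊓ E) ⊓ (¬C ⊓ (∀r.¬B ⊔ (¬B ⊓ F)))) unsat w.r.t. T
   all branches close; clash {F, ¬F} at x₀
2. Hence (F ⊓ E) ⊑ (C ⊔ (∃r.B ⊓ (B ⊔ ¬F))): entailed.

Yes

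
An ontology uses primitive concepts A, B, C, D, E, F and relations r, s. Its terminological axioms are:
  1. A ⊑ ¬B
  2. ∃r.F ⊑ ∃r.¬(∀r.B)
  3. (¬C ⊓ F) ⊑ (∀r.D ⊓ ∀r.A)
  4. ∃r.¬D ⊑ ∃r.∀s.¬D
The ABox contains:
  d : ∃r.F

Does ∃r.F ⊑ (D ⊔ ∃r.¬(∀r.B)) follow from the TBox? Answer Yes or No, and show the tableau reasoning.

1. ∃r.F ⊑ (D ⊔ ∃r.¬(∀r.B))  ⇔  (∃r.F ⊓ (¬D ⊓ ∀r.∀r.B)) unsat w.r.t. T
   all branches close; clash {B, ¬B} at an ∃-successor
2. Hence ∃r.F ⊑ (D ⊔ ∃r.¬(∀r.B)): entailed.

Yes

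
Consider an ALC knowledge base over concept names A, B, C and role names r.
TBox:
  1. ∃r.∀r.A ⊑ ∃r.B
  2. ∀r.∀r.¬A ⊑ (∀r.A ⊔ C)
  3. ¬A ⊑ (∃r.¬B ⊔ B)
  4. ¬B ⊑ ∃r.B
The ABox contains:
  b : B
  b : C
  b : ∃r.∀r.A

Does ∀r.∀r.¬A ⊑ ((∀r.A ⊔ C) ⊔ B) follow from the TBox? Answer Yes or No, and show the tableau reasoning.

1. ∀r.∀r.¬A ⊑ ((∀r.A ⊔ C) ⊔ B)  ⇔  (∀r.∀r.¬A ⊓ ((∃r.¬A ⊓ ¬C) ⊓ ¬B)) unsat w.r.t. T
   all branches close; clash {C, ¬C} at x₀
2. Hence ∀r.∀r.¬A ⊑ ((∀r.A ⊔ C) ⊔ B): entailed.

Yes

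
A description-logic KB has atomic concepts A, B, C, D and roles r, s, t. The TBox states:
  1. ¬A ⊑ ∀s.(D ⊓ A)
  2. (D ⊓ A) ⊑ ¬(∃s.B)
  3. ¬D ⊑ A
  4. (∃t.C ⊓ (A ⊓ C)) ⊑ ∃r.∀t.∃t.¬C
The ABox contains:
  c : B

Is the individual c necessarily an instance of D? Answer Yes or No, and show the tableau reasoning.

No

1. c : D?  L(c) = {B} ∪ {¬D}
   apply at c: ¬D⊑A
   open: L(c) ⊇ {A, B, ¬D, ∀t.¬C} — c ∉ D possible
2. Hence c : D: not entailed.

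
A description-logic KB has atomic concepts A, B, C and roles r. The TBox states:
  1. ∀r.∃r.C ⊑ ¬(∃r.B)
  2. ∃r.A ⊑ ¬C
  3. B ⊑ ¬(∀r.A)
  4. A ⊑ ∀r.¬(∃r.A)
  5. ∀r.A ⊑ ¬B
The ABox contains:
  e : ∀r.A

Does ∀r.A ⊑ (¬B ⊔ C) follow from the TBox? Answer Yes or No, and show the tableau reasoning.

1. ∀r.A ⊑ (¬B ⊔ C)  ⇔  (∀r.A ⊓ (B ⊓ ¬C)) unsat w.r.t. T
   all branches close; clash {A, ¬A} at an ∃-successor
2. Hence ∀r.A ⊑ (¬B ⊔ C): entailed.

Yes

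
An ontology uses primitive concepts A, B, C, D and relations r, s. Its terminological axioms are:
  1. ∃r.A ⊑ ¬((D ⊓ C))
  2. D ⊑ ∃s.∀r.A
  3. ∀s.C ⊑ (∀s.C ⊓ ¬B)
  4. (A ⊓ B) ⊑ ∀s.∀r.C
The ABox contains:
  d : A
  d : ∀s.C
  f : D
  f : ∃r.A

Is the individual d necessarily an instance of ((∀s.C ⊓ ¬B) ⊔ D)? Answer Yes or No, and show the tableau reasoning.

1. d : ((∀s.C ⊓ ¬B) ⊔ D)?  L(d) = {A, ∀s.C} ∪ {((∃s.¬C ⊔ B) ⊓ ¬D)}
   clash {B, ¬B} at d — d ∈ ((∀s.C ⊓ ¬B) ⊔ D)
2. Hence d : ((∀s.C ⊓ ¬B) ⊔ D): entailed.

Yes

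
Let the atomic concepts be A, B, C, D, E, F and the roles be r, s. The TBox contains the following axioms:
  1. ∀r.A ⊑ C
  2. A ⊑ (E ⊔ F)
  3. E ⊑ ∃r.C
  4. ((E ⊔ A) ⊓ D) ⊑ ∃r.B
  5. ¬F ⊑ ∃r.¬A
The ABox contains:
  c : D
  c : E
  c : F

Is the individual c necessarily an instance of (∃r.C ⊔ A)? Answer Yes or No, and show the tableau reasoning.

Yes

1. c : (∃r.C ⊔ A)?  L(c) = {D, E, F} ∪ {(∀r.¬C ⊓ ¬A)}
   clash {C, ¬C} at an ∃-successor — c ∈ (∃r.C ⊔ A)
2. Hence c : (∃r.C ⊔ A): entailed.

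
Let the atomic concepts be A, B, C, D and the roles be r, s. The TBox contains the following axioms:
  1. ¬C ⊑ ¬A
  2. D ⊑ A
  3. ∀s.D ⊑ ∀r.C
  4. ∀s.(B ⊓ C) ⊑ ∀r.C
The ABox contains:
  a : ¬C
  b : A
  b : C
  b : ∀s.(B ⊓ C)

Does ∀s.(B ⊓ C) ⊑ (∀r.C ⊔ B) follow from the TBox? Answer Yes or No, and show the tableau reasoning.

Yes

1. ∀s.(B ⊓ C) ⊑ (∀r.C ⊔ B)  ⇔  (∀s.(B ⊓ C) ⊓ (∃r.¬C ⊓ ¬B)) unsat w.r.t. T
   all branches close; clash {A, ¬A} at x₀
2. Hence ∀s.(B ⊓ C) ⊑ (∀r.C ⊔ B): entailed.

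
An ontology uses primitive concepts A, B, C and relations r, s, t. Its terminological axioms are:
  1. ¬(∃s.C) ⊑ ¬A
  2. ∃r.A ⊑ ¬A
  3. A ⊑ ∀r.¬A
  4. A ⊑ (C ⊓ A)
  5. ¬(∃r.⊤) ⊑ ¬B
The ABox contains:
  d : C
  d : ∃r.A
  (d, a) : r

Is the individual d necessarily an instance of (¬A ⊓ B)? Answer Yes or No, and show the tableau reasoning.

1. d : (¬A ⊓ B)?  L(d) = {C, ∃r.A} ∪ {(A ⊔ ¬B)}
   apply at d: ∃r.A⊑¬A
   open: L(d) ⊇ {C, ¬A, ¬B, ∃r.A} (+ ∃-successors) — d ∉ (¬A ⊓ B) possible
2. Hence d : (¬A ⊓ B): not entailed.

No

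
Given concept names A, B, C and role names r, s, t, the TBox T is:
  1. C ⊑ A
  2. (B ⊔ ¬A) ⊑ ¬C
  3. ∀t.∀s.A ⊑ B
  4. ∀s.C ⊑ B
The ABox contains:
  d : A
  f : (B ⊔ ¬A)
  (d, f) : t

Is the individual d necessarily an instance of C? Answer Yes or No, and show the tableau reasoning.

No

1. d : C?  L(d) = {A} ∪ {¬C}
   open: L(d) ⊇ {A, ¬C, ∃s.¬C, ∃t.∃s.¬A} (+ ∃-successors) — d ∉ C possible
2. Hence d : C: not entailed.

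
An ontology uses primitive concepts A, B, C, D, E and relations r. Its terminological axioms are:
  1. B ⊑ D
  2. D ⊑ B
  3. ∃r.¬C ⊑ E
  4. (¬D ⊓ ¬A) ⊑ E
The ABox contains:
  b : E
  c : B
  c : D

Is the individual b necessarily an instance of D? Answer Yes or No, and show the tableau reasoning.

1. b : D?  L(b) = {E} ∪ {¬D}
   open: L(b) ⊇ {E, ¬B, ¬D} — b ∉ D possible
2. Hence b : D: not entailed.

No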